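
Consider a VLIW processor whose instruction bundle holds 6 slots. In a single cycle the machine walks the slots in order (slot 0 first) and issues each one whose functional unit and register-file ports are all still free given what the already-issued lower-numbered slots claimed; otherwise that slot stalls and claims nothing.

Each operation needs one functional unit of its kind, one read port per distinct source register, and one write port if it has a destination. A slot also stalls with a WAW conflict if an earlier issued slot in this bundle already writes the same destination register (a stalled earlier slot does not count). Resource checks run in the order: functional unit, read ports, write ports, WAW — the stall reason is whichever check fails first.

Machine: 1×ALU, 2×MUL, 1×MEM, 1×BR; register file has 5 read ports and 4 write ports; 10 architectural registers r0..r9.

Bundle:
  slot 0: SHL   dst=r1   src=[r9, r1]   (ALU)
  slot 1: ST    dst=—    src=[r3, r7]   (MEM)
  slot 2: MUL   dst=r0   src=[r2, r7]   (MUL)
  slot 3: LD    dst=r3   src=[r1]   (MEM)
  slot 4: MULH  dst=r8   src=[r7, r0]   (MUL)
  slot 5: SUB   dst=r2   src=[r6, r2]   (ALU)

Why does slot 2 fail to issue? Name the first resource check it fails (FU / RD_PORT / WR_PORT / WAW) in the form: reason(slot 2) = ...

  0. ALU→r1 ⇒ go  {0A/2Mu/1Ld/1B | 3r 3w}
  1. MEM ⇒ go  {0A/2Mu/0Ld/1B | 1r 3w}
  2. MUL→r0 ⇒ no(RD_PORT)  {0A/2Mu/0Ld/1B | 1r 3w}
  3. MEM→r3 ⇒ no(FU)  {0A/2Mu/0Ld/1B | 1r 3w}
  4. MUL→r8 ⇒ no(RD_PORT)  {0A/2Mu/0Ld/1B | 1r 3w}
  5. ALU→r2 ⇒ no(FU)  {0A/2Mu/0Ld/1B | 1r 3w}

reason(slot 2) = RD_PORT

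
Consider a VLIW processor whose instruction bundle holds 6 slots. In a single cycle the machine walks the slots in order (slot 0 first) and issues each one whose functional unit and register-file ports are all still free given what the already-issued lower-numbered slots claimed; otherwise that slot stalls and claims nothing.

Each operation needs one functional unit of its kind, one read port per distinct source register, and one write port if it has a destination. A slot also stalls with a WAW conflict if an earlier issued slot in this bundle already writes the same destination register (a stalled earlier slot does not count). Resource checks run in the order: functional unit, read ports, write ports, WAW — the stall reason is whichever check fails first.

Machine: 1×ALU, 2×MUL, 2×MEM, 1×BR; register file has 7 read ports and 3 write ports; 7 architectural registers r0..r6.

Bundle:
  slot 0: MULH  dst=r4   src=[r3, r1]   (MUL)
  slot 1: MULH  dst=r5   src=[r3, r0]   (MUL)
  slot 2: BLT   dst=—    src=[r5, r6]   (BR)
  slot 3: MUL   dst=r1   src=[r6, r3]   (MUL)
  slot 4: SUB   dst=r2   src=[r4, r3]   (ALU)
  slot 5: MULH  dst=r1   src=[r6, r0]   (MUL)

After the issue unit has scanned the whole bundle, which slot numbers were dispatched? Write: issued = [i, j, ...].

issued = [0, 1, 2]

slot 0 (MUL): ISSUE — free A1,Mu1,Ld2,B1 rp5 wp2
slot 1 (MUL): ISSUE — free A1,Mu0,Ld2,B1 rp3 wp1
slot 2 (BR): ISSUE — free A1,Mu0,Ld2,B0 rp1 wp1
slot 3 (MUL): stall FU — free A1,Mu0,Ld2,B0 rp1 wp1
slot 4 (ALU): stall RD_PORT — free A1,Mu0,Ld2,B0 rp1 wp1
slot 5 (MUL): stall FU — free A1,Mu0,Ld2,B0 rp1 wp1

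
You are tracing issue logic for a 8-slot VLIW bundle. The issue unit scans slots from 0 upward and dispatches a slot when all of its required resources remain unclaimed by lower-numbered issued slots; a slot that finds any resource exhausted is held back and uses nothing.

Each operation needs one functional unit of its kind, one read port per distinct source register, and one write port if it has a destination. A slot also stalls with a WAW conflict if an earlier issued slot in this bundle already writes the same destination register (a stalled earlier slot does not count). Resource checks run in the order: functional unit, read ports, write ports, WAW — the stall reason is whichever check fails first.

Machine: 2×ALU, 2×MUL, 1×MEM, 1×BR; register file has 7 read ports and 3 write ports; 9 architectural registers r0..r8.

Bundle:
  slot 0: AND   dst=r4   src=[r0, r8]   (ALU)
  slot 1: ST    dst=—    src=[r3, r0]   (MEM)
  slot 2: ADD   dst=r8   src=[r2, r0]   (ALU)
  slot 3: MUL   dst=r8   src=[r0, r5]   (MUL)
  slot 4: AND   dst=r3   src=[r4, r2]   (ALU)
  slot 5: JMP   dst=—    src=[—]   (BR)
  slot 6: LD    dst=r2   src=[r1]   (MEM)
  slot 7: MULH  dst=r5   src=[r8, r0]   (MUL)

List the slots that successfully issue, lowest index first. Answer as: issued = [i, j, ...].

issued = [0, 1, 2, 5]

[0] ALU needs rd=2 wr=1: ok; after: ALU=1 MUL=2 MEM=1 BR=1, R=5, W=2
[1] MEM needs rd=2 wr=0: ok; after: ALU=1 MUL=2 MEM=0 BR=1, R=3, W=2
[2] ALU needs rd=2 wr=1: ok; after: ALU=0 MUL=2 MEM=0 BR=1, R=1, W=1
[3] MUL needs rd=2 wr=1: RD_PORT; after: ALU=0 MUL=2 MEM=0 BR=1, R=1, W=1
[4] ALU needs rd=2 wr=1: FU; after: ALU=0 MUL=2 MEM=0 BR=1, R=1, W=1
[5] BR needs rd=0 wr=0: ok; after: ALU=0 MUL=2 MEM=0 BR=0, R=1, W=1
[6] MEM needs rd=1 wr=1: FU; after: ALU=0 MUL=2 MEM=0 BR=0, R=1, W=1
[7] MUL needs rd=2 wr=1: RD_PORT; after: ALU=0 MUL=2 MEM=0 BR=0, R=1, W=1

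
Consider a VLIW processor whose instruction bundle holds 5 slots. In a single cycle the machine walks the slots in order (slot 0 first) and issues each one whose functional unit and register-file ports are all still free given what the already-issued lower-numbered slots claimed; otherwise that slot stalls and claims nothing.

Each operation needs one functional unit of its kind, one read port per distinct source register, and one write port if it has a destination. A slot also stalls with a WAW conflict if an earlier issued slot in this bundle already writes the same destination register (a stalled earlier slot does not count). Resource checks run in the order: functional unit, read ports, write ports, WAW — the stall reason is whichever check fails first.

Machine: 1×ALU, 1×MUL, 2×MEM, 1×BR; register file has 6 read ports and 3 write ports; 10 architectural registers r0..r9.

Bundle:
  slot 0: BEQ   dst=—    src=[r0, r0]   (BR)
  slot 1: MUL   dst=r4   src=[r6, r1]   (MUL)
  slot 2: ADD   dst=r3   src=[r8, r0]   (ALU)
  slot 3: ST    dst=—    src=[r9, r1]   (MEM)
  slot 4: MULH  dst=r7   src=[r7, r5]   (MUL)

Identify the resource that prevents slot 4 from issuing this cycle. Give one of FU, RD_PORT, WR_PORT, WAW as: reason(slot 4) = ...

reason(slot 4) = FU

[0] BR needs rd=1 wr=0: ok; after: ALU=1 MUL=1 MEM=2 BR=0, R=5, W=3
[1] MUL needs rd=2 wr=1: ok; after: ALU=1 MUL=0 MEM=2 BR=0, R=3, W=2
[2] ALU needs rd=2 wr=1: ok; after: ALU=0 MUL=0 MEM=2 BR=0, R=1, W=1
[3] MEM needs rd=2 wr=0: RD_PORT; after: ALU=0 MUL=0 MEM=2 BR=0, R=1, W=1
[4] MUL needs rd=2 wr=1: FU; after: ALU=0 MUL=0 MEM=2 BR=0, R=1, W=1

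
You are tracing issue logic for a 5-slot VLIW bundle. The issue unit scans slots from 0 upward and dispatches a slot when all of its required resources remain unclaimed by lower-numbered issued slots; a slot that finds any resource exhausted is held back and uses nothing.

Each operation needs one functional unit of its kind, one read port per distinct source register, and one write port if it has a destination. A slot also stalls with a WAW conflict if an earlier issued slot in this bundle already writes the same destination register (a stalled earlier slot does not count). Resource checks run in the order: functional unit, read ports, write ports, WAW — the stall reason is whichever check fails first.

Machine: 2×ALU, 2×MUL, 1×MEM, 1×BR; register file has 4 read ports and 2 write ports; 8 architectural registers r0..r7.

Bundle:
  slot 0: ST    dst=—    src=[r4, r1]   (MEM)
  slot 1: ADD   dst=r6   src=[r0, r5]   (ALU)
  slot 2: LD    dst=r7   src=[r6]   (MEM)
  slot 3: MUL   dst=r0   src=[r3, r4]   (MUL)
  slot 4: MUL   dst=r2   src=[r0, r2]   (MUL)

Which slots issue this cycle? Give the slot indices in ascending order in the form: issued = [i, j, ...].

  0. MEM ⇒ go  {2A/2Mu/0Ld/1B | 2r 2w}
  1. ALU→r6 ⇒ go  {1A/2Mu/0Ld/1B | 0r 1w}
  2. MEM→r7 ⇒ no(FU)  {1A/2Mu/0Ld/1B | 0r 1w}
  3. MUL→r0 ⇒ no(RD_PORT)  {1A/2Mu/0Ld/1B | 0r 1w}
  4. MUL→r2 ⇒ no(RD_PORT)  {1A/2Mu/0Ld/1B | 0r 1w}

issued = [0, 1]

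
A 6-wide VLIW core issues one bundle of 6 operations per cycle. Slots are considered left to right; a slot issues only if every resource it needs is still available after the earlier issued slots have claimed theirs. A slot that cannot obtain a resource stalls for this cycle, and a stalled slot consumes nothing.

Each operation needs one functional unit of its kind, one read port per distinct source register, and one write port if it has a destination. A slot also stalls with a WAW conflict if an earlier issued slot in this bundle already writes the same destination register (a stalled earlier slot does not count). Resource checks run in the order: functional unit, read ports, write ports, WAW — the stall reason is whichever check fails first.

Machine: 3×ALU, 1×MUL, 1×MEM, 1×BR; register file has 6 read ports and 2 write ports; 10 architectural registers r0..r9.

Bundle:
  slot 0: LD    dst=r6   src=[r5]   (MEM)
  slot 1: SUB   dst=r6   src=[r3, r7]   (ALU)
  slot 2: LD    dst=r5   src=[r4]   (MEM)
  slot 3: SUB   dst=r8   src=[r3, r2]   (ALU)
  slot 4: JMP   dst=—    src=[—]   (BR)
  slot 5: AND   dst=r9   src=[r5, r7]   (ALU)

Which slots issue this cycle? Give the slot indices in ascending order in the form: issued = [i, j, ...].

  0. MEM→r6 ⇒ go  {3A/1Mu/0Ld/1B | 5r 1w}
  1. ALU→r6 ⇒ no(WAW)  {3A/1Mu/0Ld/1B | 5r 1w}
  2. MEM→r5 ⇒ no(FU)  {3A/1Mu/0Ld/1B | 5r 1w}
  3. ALU→r8 ⇒ go  {2A/1Mu/0Ld/1B | 3r 0w}
  4. BR ⇒ go  {2A/1Mu/0Ld/0B | 3r 0w}
  5. ALU→r9 ⇒ no(WR_PORT)  {2A/1Mu/0Ld/0B | 3r 0w}

issued = [0, 3, 4]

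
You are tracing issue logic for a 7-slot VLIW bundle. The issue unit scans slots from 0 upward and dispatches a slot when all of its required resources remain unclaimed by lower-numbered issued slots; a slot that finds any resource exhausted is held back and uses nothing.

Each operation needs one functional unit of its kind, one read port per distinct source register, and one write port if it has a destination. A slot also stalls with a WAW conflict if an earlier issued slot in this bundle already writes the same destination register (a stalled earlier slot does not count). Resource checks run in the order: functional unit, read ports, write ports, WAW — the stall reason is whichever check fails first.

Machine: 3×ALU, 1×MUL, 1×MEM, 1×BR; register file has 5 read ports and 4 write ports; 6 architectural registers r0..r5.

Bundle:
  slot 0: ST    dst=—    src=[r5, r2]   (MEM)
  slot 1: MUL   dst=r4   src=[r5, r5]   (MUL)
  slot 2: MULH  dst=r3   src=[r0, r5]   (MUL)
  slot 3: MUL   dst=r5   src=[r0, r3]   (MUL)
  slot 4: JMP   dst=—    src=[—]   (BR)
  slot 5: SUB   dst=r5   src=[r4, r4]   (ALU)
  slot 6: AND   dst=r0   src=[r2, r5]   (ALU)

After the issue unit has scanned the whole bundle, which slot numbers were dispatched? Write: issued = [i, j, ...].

slot 0 (MEM): ISSUE — free A3,Mu1,Ld0,B1 rp3 wp4
slot 1 (MUL): ISSUE — free A3,Mu0,Ld0,B1 rp2 wp3
slot 2 (MUL): stall FU — free A3,Mu0,Ld0,B1 rp2 wp3
slot 3 (MUL): stall FU — free A3,Mu0,Ld0,B1 rp2 wp3
slot 4 (BR): ISSUE — free A3,Mu0,Ld0,B0 rp2 wp3
slot 5 (ALU): ISSUE — free A2,Mu0,Ld0,B0 rp1 wp2
slot 6 (ALU): stall RD_PORT — free A2,Mu0,Ld0,B0 rp1 wp2

issued = [0, 1, 4, 5]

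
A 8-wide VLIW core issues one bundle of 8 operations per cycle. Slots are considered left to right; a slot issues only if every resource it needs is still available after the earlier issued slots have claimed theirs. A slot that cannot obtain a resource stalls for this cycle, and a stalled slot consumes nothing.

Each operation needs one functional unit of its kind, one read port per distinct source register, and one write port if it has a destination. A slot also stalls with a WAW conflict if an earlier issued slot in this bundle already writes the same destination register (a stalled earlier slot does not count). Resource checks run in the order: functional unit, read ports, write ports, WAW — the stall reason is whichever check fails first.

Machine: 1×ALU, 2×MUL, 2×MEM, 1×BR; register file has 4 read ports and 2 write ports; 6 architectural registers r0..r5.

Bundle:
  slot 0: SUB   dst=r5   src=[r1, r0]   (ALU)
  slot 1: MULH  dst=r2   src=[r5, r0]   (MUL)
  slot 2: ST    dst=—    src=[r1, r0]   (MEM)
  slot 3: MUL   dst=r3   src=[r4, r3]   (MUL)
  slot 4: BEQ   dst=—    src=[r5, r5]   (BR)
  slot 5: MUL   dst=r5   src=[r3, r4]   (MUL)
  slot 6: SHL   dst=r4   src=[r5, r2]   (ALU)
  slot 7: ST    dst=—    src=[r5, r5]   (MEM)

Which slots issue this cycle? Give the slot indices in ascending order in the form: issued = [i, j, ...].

[0] ALU needs rd=2 wr=1: ok; after: ALU=0 MUL=2 MEM=2 BR=1, R=2, W=1
[1] MUL needs rd=2 wr=1: ok; after: ALU=0 MUL=1 MEM=2 BR=1, R=0, W=0
[2] MEM needs rd=2 wr=0: RD_PORT; after: ALU=0 MUL=1 MEM=2 BR=1, R=0, W=0
[3] MUL needs rd=2 wr=1: RD_PORT; after: ALU=0 MUL=1 MEM=2 BR=1, R=0, W=0
[4] BR needs rd=1 wr=0: RD_PORT; after: ALU=0 MUL=1 MEM=2 BR=1, R=0, W=0
[5] MUL needs rd=2 wr=1: RD_PORT; after: ALU=0 MUL=1 MEM=2 BR=1, R=0, W=0
[6] ALU needs rd=2 wr=1: FU; after: ALU=0 MUL=1 MEM=2 BR=1, R=0, W=0
[7] MEM needs rd=1 wr=0: RD_PORT; after: ALU=0 MUL=1 MEM=2 BR=1, R=0, W=0

issued = [0, 1]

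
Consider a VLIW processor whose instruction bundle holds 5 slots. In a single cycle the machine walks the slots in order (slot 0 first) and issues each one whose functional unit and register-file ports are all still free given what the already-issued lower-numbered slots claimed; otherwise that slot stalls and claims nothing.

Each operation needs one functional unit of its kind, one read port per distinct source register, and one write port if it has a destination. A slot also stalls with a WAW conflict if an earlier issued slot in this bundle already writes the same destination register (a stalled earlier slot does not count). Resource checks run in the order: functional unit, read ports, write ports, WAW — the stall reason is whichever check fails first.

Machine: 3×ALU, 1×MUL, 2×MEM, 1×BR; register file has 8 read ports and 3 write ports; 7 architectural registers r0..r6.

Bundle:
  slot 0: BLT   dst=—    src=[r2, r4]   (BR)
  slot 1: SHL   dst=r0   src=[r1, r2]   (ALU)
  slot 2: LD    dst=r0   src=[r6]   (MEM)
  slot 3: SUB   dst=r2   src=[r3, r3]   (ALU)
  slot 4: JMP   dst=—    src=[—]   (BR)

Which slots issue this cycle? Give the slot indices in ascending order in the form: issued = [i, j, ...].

issued = [0, 1, 3]

#0 BR src=r2,r4 dispatched  <A:3 Mu:1 Ld:2 B:0 rd:6 wr:3>
#1 ALU src=r1,r2 dispatched  <A:2 Mu:1 Ld:2 B:0 rd:4 wr:2>
#2 MEM src=r6 held:WAW  <A:2 Mu:1 Ld:2 B:0 rd:4 wr:2>
#3 ALU src=r3,r3 dispatched  <A:1 Mu:1 Ld:2 B:0 rd:3 wr:1>
#4 BR src=- held:FU  <A:1 Mu:1 Ld:2 B:0 rd:3 wr:1>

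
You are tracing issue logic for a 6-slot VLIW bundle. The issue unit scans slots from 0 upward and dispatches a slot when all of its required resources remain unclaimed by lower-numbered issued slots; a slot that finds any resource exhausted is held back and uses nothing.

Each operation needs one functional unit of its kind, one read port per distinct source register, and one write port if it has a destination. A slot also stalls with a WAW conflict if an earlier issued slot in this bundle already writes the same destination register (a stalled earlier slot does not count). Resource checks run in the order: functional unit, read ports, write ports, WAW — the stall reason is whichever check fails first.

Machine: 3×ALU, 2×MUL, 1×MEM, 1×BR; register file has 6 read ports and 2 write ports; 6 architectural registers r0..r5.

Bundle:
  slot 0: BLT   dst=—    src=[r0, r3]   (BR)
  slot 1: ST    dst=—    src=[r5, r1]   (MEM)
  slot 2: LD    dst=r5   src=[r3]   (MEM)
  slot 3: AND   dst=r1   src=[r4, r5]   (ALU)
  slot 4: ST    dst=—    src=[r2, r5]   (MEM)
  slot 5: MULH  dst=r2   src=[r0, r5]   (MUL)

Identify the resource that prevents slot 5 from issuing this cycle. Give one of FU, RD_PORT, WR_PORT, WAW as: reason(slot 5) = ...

reason(slot 5) = RD_PORT

(0) want 1×BR +2rd +0wr — yes → AL3|MU2|ME1|BR0|rd4|wr2
(1) want 1×MEM +2rd +0wr — yes → AL3|MU2|ME0|BR0|rd2|wr2
(2) want 1×MEM +1rd +1wr — FU → AL3|MU2|ME0|BR0|rd2|wr2
(3) want 1×ALU +2rd +1wr — yes → AL2|MU2|ME0|BR0|rd0|wr1
(4) want 1×MEM +2rd +0wr — FU → AL2|MU2|ME0|BR0|rd0|wr1
(5) want 1×MUL +2rd +1wr — RD_PORT → AL2|MU2|ME0|BR0|rd0|wr1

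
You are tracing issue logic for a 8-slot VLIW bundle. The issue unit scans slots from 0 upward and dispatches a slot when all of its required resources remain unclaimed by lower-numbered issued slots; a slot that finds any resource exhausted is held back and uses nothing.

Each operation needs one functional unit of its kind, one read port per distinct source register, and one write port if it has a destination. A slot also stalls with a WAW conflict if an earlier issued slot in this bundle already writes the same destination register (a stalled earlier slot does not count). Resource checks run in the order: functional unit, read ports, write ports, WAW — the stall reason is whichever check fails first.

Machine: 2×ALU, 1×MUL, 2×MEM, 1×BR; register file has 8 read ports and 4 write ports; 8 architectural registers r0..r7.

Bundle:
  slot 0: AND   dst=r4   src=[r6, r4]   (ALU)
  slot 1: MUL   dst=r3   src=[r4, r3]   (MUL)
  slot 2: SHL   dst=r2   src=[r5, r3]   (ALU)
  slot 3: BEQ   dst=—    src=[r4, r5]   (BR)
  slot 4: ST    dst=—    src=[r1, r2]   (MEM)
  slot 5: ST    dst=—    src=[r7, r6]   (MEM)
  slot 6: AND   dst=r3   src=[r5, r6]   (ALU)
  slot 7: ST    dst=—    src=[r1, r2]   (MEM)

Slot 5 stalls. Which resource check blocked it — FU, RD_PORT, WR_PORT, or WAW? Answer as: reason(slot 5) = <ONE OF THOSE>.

slot 0 (ALU): ISSUE — free A1,Mu1,Ld2,B1 rp6 wp3
slot 1 (MUL): ISSUE — free A1,Mu0,Ld2,B1 rp4 wp2
slot 2 (ALU): ISSUE — free A0,Mu0,Ld2,B1 rp2 wp1
slot 3 (BR): ISSUE — free A0,Mu0,Ld2,B0 rp0 wp1
slot 4 (MEM): stall RD_PORT — free A0,Mu0,Ld2,B0 rp0 wp1
slot 5 (MEM): stall RD_PORT — free A0,Mu0,Ld2,B0 rp0 wp1
slot 6 (ALU): stall FU — free A0,Mu0,Ld2,B0 rp0 wp1
slot 7 (MEM): stall RD_PORT — free A0,Mu0,Ld2,B0 rp0 wp1

reason(slot 5) = RD_PORT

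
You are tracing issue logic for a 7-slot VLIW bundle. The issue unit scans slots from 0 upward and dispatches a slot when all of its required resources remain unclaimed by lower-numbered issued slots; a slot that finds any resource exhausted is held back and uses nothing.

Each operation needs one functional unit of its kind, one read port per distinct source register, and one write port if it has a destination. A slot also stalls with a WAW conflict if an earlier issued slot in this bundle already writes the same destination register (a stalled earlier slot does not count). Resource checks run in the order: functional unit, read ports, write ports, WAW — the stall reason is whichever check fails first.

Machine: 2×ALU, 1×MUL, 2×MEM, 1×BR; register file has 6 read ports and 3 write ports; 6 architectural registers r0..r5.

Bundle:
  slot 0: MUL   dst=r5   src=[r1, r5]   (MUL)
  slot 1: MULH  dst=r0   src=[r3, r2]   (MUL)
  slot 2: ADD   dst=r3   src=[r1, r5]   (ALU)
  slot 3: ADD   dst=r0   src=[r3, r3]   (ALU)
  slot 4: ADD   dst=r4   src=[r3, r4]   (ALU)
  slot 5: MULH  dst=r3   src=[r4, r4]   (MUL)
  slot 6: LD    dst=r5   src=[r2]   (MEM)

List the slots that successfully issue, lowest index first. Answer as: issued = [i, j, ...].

issued = [0, 2, 3]

#0 MUL src=r1,r5 dispatched  <A:2 Mu:0 Ld:2 B:1 rd:4 wr:2>
#1 MUL src=r3,r2 held:FU  <A:2 Mu:0 Ld:2 B:1 rd:4 wr:2>
#2 ALU src=r1,r5 dispatched  <A:1 Mu:0 Ld:2 B:1 rd:2 wr:1>
#3 ALU src=r3,r3 dispatched  <A:0 Mu:0 Ld:2 B:1 rd:1 wr:0>
#4 ALU src=r3,r4 held:FU  <A:0 Mu:0 Ld:2 B:1 rd:1 wr:0>
#5 MUL src=r4,r4 held:FU  <A:0 Mu:0 Ld:2 B:1 rd:1 wr:0>
#6 MEM src=r2 held:WR_PORT  <A:0 Mu:0 Ld:2 B:1 rd:1 wr:0>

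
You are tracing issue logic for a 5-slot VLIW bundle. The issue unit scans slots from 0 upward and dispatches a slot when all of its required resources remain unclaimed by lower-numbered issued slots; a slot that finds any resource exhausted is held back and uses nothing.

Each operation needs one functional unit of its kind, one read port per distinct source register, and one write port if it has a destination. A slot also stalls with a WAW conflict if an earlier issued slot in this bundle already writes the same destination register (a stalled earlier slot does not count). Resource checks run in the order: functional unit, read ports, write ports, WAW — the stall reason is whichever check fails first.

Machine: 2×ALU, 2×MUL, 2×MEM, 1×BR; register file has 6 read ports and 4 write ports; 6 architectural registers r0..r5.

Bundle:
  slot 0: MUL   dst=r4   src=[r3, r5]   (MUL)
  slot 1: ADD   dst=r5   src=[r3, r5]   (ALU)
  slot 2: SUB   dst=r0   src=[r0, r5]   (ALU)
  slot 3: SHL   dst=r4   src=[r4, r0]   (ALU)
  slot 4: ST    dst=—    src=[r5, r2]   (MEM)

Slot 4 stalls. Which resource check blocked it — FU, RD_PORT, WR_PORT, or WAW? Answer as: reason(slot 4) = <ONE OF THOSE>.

(0) want 1×MUL +2rd +1wr — yes → AL2|MU1|ME2|BR1|rd4|wr3
(1) want 1×ALU +2rd +1wr — yes → AL1|MU1|ME2|BR1|rd2|wr2
(2) want 1×ALU +2rd +1wr — yes → AL0|MU1|ME2|BR1|rd0|wr1
(3) want 1×ALU +2rd +1wr — FU → AL0|MU1|ME2|BR1|rd0|wr1
(4) want 1×MEM +2rd +0wr — RD_PORT → AL0|MU1|ME2|BR1|rd0|wr1

reason(slot 4) = RD_PORT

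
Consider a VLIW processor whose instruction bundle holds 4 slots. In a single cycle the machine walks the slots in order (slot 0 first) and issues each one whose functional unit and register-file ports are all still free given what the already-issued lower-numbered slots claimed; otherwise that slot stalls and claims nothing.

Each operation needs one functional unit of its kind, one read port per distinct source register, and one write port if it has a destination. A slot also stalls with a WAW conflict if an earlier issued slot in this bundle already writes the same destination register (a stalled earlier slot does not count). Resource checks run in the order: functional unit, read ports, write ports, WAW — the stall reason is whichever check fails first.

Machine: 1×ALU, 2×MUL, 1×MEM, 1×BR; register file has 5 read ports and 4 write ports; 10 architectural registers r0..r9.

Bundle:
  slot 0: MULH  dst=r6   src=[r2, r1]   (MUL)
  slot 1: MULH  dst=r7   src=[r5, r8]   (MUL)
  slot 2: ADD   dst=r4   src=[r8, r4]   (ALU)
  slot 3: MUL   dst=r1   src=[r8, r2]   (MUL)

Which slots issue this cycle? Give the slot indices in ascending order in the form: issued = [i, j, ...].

slot 0 (MUL): ISSUE — free A1,Mu1,Ld1,B1 rp3 wp3
slot 1 (MUL): ISSUE — free A1,Mu0,Ld1,B1 rp1 wp2
slot 2 (ALU): stall RD_PORT — free A1,Mu0,Ld1,B1 rp1 wp2
slot 3 (MUL): stall FU — free A1,Mu0,Ld1,B1 rp1 wp2

issued = [0, 1]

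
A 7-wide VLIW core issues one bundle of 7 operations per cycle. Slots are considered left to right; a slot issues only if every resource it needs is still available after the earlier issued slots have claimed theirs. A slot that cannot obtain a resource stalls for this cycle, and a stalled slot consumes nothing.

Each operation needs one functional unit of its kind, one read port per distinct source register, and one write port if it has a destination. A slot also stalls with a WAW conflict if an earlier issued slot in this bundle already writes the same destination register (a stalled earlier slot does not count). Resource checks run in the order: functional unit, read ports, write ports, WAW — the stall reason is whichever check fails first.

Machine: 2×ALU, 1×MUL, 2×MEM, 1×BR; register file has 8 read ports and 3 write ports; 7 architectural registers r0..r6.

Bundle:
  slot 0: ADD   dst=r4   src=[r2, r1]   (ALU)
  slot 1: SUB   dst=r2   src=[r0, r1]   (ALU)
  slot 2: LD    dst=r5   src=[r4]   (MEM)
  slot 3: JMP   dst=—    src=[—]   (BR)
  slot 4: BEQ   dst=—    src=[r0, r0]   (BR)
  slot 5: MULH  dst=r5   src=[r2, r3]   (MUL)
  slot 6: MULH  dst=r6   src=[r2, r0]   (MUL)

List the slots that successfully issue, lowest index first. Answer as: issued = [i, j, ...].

issued = [0, 1, 2, 3]

(0) want 1×ALU +2rd +1wr — yes → AL1|MU1|ME2|BR1|rd6|wr2
(1) want 1×ALU +2rd +1wr — yes → AL0|MU1|ME2|BR1|rd4|wr1
(2) want 1×MEM +1rd +1wr — yes → AL0|MU1|ME1|BR1|rd3|wr0
(3) want 1×BR +0rd +0wr — yes → AL0|MU1|ME1|BR0|rd3|wr0
(4) want 1×BR +1rd +0wr — FU → AL0|MU1|ME1|BR0|rd3|wr0
(5) want 1×MUL +2rd +1wr — WR_PORT → AL0|MU1|ME1|BR0|rd3|wr0
(6) want 1×MUL +2rd +1wr — WR_PORT → AL0|MU1|ME1|BR0|rd3|wr0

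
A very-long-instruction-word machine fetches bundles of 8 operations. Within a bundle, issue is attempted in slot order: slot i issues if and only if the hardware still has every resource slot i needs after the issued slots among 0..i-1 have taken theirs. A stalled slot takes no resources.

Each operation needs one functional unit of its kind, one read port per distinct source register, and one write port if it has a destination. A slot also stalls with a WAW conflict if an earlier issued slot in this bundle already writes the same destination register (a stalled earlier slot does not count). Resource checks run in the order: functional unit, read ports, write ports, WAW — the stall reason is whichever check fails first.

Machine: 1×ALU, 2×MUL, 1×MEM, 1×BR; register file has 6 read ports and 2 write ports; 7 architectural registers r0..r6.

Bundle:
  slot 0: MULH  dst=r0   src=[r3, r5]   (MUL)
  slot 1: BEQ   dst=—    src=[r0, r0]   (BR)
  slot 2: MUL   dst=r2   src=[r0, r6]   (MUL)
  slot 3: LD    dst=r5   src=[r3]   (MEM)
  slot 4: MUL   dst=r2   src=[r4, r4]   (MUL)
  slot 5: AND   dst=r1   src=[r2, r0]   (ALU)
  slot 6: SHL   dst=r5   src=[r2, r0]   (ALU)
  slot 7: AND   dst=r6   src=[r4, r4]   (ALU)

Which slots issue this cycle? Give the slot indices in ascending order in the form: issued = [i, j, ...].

slot 0 (MUL): ISSUE — free A1,Mu1,Ld1,B1 rp4 wp1
slot 1 (BR): ISSUE — free A1,Mu1,Ld1,B0 rp3 wp1
slot 2 (MUL): ISSUE — free A1,Mu0,Ld1,B0 rp1 wp0
slot 3 (MEM): stall WR_PORT — free A1,Mu0,Ld1,B0 rp1 wp0
slot 4 (MUL): stall FU — free A1,Mu0,Ld1,B0 rp1 wp0
slot 5 (ALU): stall RD_PORT — free A1,Mu0,Ld1,B0 rp1 wp0
slot 6 (ALU): stall RD_PORT — free A1,Mu0,Ld1,B0 rp1 wp0
slot 7 (ALU): stall WR_PORT — free A1,Mu0,Ld1,B0 rp1 wp0

issued = [0, 1, 2]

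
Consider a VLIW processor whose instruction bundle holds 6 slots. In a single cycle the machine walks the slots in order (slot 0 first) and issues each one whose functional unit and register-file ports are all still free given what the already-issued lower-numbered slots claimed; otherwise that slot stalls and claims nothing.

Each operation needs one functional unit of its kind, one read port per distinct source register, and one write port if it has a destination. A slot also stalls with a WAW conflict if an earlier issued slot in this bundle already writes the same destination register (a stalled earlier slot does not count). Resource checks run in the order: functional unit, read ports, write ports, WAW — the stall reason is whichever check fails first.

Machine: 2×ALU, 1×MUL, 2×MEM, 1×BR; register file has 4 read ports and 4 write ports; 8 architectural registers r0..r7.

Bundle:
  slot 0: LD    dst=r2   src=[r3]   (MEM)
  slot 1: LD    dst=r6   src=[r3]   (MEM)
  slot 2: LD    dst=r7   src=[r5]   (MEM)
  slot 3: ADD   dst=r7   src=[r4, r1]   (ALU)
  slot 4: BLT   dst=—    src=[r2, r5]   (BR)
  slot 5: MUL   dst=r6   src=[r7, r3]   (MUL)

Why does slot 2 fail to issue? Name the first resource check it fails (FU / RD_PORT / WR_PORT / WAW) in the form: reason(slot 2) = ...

#0 MEM src=r3 dispatched  <A:2 Mu:1 Ld:1 B:1 rd:3 wr:3>
#1 MEM src=r3 dispatched  <A:2 Mu:1 Ld:0 B:1 rd:2 wr:2>
#2 MEM src=r5 held:FU  <A:2 Mu:1 Ld:0 B:1 rd:2 wr:2>
#3 ALU src=r4,r1 dispatched  <A:1 Mu:1 Ld:0 B:1 rd:0 wr:1>
#4 BR src=r2,r5 held:RD_PORT  <A:1 Mu:1 Ld:0 B:1 rd:0 wr:1>
#5 MUL src=r7,r3 held:RD_PORT  <A:1 Mu:1 Ld:0 B:1 rd:0 wr:1>

reason(slot 2) = FU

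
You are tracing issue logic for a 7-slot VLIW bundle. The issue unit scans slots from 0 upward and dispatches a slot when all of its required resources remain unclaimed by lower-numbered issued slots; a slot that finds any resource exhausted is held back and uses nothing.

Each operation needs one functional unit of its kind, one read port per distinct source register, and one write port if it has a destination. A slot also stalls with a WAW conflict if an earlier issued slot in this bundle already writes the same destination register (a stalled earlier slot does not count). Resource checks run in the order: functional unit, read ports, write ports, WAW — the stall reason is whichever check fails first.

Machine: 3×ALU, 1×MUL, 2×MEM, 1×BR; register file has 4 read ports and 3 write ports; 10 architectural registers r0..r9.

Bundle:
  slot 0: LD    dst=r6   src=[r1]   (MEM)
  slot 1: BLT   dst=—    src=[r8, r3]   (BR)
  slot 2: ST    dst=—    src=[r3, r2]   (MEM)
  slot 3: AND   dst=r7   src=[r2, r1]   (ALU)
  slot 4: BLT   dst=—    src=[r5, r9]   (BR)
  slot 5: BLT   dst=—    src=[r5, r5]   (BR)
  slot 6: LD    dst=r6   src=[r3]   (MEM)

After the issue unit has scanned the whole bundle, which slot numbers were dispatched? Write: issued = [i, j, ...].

slot 0 (MEM): ISSUE — free A3,Mu1,Ld1,B1 rp3 wp2
slot 1 (BR): ISSUE — free A3,Mu1,Ld1,B0 rp1 wp2
slot 2 (MEM): stall RD_PORT — free A3,Mu1,Ld1,B0 rp1 wp2
slot 3 (ALU): stall RD_PORT — free A3,Mu1,Ld1,B0 rp1 wp2
slot 4 (BR): stall FU — free A3,Mu1,Ld1,B0 rp1 wp2
slot 5 (BR): stall FU — free A3,Mu1,Ld1,B0 rp1 wp2
slot 6 (MEM): stall WAW — free A3,Mu1,Ld1,B0 rp1 wp2

issued = [0, 1]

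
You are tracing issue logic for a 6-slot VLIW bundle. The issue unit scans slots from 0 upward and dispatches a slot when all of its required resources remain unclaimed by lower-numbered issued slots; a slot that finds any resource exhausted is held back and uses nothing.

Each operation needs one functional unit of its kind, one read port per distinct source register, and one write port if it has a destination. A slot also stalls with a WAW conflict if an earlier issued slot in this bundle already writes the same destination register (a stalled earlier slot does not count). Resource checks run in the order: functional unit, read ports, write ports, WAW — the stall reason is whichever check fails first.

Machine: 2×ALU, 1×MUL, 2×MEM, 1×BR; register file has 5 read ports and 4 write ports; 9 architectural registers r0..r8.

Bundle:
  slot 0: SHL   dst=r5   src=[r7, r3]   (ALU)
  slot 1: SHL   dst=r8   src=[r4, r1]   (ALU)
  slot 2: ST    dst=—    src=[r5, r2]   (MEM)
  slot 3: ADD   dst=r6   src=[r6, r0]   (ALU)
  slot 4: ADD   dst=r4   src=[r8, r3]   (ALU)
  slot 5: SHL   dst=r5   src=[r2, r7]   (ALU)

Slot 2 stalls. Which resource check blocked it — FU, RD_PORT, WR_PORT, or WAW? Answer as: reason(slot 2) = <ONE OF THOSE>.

reason(slot 2) = RD_PORT

slot 0 (ALU): ISSUE — free A1,Mu1,Ld2,B1 rp3 wp3
slot 1 (ALU): ISSUE — free A0,Mu1,Ld2,B1 rp1 wp2
slot 2 (MEM): stall RD_PORT — free A0,Mu1,Ld2,B1 rp1 wp2
slot 3 (ALU): stall FU — free A0,Mu1,Ld2,B1 rp1 wp2
slot 4 (ALU): stall FU — free A0,Mu1,Ld2,B1 rp1 wp2
slot 5 (ALU): stall FU — free A0,Mu1,Ld2,B1 rp1 wp2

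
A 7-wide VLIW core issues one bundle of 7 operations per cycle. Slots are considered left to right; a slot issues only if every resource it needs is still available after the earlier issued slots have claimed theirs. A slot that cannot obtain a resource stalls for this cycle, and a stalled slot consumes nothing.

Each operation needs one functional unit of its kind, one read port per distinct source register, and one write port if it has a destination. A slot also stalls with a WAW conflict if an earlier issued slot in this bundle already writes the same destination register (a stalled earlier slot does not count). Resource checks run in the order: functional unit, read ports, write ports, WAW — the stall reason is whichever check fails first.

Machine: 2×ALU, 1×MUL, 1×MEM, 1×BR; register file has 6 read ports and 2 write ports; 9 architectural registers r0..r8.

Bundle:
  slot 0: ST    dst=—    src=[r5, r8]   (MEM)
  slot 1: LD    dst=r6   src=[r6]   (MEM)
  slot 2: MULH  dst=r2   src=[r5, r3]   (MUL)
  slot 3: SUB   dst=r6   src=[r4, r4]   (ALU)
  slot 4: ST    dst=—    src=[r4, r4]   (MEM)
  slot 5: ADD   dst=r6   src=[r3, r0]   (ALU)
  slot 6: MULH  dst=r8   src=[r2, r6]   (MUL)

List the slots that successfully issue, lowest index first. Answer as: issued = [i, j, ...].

#0 MEM src=r5,r8 dispatched  <A:2 Mu:1 Ld:0 B:1 rd:4 wr:2>
#1 MEM src=r6 held:FU  <A:2 Mu:1 Ld:0 B:1 rd:4 wr:2>
#2 MUL src=r5,r3 dispatched  <A:2 Mu:0 Ld:0 B:1 rd:2 wr:1>
#3 ALU src=r4,r4 dispatched  <A:1 Mu:0 Ld:0 B:1 rd:1 wr:0>
#4 MEM src=r4,r4 held:FU  <A:1 Mu:0 Ld:0 B:1 rd:1 wr:0>
#5 ALU src=r3,r0 held:RD_PORT  <A:1 Mu:0 Ld:0 B:1 rd:1 wr:0>
#6 MUL src=r2,r6 held:FU  <A:1 Mu:0 Ld:0 B:1 rd:1 wr:0>

issued = [0, 2, 3]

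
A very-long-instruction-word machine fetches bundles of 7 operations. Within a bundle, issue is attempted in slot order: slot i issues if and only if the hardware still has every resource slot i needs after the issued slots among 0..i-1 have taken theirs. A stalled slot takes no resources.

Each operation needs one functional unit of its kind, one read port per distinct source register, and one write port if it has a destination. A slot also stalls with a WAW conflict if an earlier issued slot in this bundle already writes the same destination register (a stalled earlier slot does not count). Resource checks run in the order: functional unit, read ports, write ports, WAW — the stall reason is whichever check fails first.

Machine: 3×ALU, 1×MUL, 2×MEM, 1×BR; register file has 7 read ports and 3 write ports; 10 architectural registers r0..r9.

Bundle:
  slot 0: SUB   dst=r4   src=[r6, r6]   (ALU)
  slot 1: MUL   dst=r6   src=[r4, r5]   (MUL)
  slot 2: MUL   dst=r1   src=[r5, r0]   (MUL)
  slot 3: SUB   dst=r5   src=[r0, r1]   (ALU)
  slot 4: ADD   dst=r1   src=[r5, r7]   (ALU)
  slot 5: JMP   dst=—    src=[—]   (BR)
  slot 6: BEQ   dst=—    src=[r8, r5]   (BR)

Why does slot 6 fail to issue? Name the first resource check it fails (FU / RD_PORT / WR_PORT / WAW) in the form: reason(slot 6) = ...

reason(slot 6) = FU

slot 0 (ALU): ISSUE — free A2,Mu1,Ld2,B1 rp6 wp2
slot 1 (MUL): ISSUE — free A2,Mu0,Ld2,B1 rp4 wp1
slot 2 (MUL): stall FU — free A2,Mu0,Ld2,B1 rp4 wp1
slot 3 (ALU): ISSUE — free A1,Mu0,Ld2,B1 rp2 wp0
slot 4 (ALU): stall WR_PORT — free A1,Mu0,Ld2,B1 rp2 wp0
slot 5 (BR): ISSUE — free A1,Mu0,Ld2,B0 rp2 wp0
slot 6 (BR): stall FU — free A1,Mu0,Ld2,B0 rp2 wp0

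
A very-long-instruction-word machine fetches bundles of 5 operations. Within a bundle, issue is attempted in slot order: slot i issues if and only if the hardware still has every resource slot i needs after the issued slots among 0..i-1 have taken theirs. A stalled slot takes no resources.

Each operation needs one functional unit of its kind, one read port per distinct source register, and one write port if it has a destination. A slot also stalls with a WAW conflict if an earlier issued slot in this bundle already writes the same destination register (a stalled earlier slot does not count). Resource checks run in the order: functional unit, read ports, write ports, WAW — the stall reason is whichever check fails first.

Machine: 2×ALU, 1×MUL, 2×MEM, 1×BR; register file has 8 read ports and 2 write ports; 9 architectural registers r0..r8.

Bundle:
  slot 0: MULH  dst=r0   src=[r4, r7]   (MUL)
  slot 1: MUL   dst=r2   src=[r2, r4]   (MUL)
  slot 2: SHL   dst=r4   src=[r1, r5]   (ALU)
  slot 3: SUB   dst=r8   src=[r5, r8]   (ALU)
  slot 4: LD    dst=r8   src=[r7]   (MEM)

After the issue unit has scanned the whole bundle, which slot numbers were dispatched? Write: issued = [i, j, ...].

issued = [0, 2]

(0) want 1×MUL +2rd +1wr — yes → AL2|MU0|ME2|BR1|rd6|wr1
(1) want 1×MUL +2rd +1wr — FU → AL2|MU0|ME2|BR1|rd6|wr1
(2) want 1×ALU +2rd +1wr — yes → AL1|MU0|ME2|BR1|rd4|wr0
(3) want 1×ALU +2rd +1wr — WR_PORT → AL1|MU0|ME2|BR1|rd4|wr0
(4) want 1×MEM +1rd +1wr — WR_PORT → AL1|MU0|ME2|BR1|rd4|wr0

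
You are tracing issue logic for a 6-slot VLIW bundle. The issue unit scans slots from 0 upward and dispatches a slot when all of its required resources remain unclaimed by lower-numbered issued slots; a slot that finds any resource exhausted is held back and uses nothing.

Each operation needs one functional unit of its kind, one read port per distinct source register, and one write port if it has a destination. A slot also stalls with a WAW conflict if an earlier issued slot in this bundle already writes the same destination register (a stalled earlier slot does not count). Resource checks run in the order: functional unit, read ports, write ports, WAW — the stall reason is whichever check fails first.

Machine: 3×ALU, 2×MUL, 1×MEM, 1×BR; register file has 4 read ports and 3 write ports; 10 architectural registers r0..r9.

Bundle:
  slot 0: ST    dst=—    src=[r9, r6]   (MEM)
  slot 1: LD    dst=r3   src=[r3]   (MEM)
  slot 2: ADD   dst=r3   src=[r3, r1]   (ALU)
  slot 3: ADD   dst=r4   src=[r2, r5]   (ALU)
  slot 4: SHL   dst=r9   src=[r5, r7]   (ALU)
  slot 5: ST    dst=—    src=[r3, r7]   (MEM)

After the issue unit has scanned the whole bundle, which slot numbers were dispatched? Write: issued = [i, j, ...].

  0. MEM ⇒ go  {3A/2Mu/0Ld/1B | 2r 3w}
  1. MEM→r3 ⇒ no(FU)  {3A/2Mu/0Ld/1B | 2r 3w}
  2. ALU→r3 ⇒ go  {2A/2Mu/0Ld/1B | 0r 2w}
  3. ALU→r4 ⇒ no(RD_PORT)  {2A/2Mu/0Ld/1B | 0r 2w}
  4. ALU→r9 ⇒ no(RD_PORT)  {2A/2Mu/0Ld/1B | 0r 2w}
  5. MEM ⇒ no(FU)  {2A/2Mu/0Ld/1B | 0r 2w}

issued = [0, 2]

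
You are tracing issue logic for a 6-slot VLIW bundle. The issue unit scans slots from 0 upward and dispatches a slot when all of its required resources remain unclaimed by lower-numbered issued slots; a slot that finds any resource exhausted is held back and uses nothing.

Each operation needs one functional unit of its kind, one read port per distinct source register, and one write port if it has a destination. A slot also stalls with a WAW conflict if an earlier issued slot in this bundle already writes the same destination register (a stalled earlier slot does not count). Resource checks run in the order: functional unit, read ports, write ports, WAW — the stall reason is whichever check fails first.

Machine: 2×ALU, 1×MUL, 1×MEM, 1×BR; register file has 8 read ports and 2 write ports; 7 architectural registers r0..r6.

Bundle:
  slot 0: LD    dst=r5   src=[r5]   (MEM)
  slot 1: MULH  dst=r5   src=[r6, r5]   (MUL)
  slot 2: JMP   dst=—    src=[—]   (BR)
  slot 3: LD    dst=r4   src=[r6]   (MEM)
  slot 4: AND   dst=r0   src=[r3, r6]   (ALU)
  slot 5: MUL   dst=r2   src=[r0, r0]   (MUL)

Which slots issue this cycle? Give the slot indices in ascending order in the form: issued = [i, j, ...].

issued = [0, 2, 4]

#0 MEM src=r5 dispatched  <A:2 Mu:1 Ld:0 B:1 rd:7 wr:1>
#1 MUL src=r6,r5 held:WAW  <A:2 Mu:1 Ld:0 B:1 rd:7 wr:1>
#2 BR src=- dispatched  <A:2 Mu:1 Ld:0 B:0 rd:7 wr:1>
#3 MEM src=r6 held:FU  <A:2 Mu:1 Ld:0 B:0 rd:7 wr:1>
#4 ALU src=r3,r6 dispatched  <A:1 Mu:1 Ld:0 B:0 rd:5 wr:0>
#5 MUL src=r0,r0 held:WR_PORT  <A:1 Mu:1 Ld:0 B:0 rd:5 wr:0>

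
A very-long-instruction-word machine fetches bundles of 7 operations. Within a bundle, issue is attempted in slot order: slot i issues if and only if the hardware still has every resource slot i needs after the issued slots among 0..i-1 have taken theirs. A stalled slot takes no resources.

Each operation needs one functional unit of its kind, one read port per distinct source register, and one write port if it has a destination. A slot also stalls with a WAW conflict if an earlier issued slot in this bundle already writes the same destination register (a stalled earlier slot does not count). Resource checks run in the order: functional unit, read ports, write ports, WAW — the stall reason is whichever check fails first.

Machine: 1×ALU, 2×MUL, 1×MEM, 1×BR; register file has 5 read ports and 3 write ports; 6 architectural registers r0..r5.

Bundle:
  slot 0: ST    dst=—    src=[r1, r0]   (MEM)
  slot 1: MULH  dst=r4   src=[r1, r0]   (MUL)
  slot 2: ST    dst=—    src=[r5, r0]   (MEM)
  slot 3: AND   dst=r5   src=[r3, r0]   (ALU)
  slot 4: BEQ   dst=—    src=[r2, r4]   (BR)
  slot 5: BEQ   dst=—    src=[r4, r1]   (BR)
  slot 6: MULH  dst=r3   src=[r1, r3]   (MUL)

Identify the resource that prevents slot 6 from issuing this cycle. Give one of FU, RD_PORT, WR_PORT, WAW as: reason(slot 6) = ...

  0. MEM ⇒ go  {1A/2Mu/0Ld/1B | 3r 3w}
  1. MUL→r4 ⇒ go  {1A/1Mu/0Ld/1B | 1r 2w}
  2. MEM ⇒ no(FU)  {1A/1Mu/0Ld/1B | 1r 2w}
  3. ALU→r5 ⇒ no(RD_PORT)  {1A/1Mu/0Ld/1B | 1r 2w}
  4. BR ⇒ no(RD_PORT)  {1A/1Mu/0Ld/1B | 1r 2w}
  5. BR ⇒ no(RD_PORT)  {1A/1Mu/0Ld/1B | 1r 2w}
  6. MUL→r3 ⇒ no(RD_PORT)  {1A/1Mu/0Ld/1B | 1r 2w}

reason(slot 6) = RD_PORT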